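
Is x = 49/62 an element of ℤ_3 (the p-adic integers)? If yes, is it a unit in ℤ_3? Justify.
x ∈ ℤ_3^× (unit); v_3(x) = 0

ℤ_3 = {x ∈ ℚ_3 : v_3(x) ≥ 0} and ℤ_3^× = {x ∈ ℤ_3 : v_3(x) = 0}. Here v_3(49/62) = v_3(num) − v_3(den) = 0; compare against these criteria.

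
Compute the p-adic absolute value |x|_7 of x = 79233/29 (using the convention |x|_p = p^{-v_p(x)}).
|79233/29|_7 = 1/2401

Step 1 — compute v_7(x) by factoring powers of 7 out of the numerator and denominator: v_7(79233/29) = 4. Step 2 — apply |x|_p = p^{-v_p(x)} = 7^{-4} = 1/2401.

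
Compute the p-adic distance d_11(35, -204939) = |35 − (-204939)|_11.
d_11(35, -204939) = 1/14641

Step 1 — x − y = 35 − (-204939) = 204974. Step 2 — v_11(204974) = 4 (factor: 204974 = (11^4 · 14); the sign does not affect v_p). Step 3 — |x − y|_11 = 11^{-4} = 1/14641.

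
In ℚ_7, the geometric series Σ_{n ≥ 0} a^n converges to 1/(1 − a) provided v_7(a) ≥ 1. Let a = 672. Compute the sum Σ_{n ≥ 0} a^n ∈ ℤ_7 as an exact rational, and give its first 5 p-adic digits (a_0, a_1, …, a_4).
Σ a^n = 1/(1 − a) = -1/671;  first 5 digits = (1, 5, 3, 1, 0)

v_7(a) = 1 ≥ 1, so the series converges in ℤ_7 to 1/(1 − a) = 1/(1 − 672) = -1/671. Expand this rational in ℤ_7: compute digits iteratively via d_i = x_i mod 7, x_{i+1} = (x_i − d_i)/7. The first 5 digits are (1, 5, 3, 1, 0).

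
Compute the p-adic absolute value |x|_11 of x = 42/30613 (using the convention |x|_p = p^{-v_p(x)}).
|42/30613|_11 = 1331

Step 1 — compute v_11(x) by factoring powers of 11 out of the numerator and denominator: v_11(42/30613) = -3. Step 2 — apply |x|_p = p^{-v_p(x)} = 11^{3} = 1331.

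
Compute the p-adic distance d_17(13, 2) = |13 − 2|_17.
d_17(13, 2) = 1

Step 1 — x − y = 13 − 2 = 11. Step 2 — v_17(11) = 0 (factor: 11 = (17^0 · 11); the sign does not affect v_p). Step 3 — |x − y|_17 = 17^{0} = 1.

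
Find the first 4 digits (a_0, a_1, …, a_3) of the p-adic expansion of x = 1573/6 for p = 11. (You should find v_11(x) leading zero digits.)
(a_0, …, a_3) = (0, 0, 4, 9)

v_11(1573/6) = 2, so a_0 = ... = a_1 = 0. Factor out: x = 11^2 · u with u = 13/6 a unit in ℤ_11. Expand u iteratively via a_{v+i} = u_i mod 11, u_{i+1} = (u_i − a_{v+i})/11:
  u_0 = 13/6;  a_2 = 4;  u_1 = (u_0 − 4)/11 = -1/6
  u_1 = -1/6;  a_3 = 9;  u_2 = (u_1 − 9)/11 = -5/6
Digits: (0, 0, 4, 9).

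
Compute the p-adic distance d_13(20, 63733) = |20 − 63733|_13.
d_13(20, 63733) = 1/2197

Step 1 — x − y = 20 − 63733 = -63713. Step 2 — v_13(-63713) = 3 (factor: -63713 = −(13^3 · 29); the sign does not affect v_p). Step 3 — |x − y|_13 = 13^{-3} = 1/2197.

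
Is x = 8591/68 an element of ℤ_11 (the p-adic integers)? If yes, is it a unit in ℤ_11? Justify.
x ∈ ℤ_11 but not a unit; v_11(x) = 2 > 0

ℤ_11 = {x ∈ ℚ_11 : v_11(x) ≥ 0} and ℤ_11^× = {x ∈ ℤ_11 : v_11(x) = 0}. Here v_11(8591/68) = v_11(num) − v_11(den) = 2; compare against these criteria.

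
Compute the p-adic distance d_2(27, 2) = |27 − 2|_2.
d_2(27, 2) = 1

Step 1 — x − y = 27 − 2 = 25. Step 2 — v_2(25) = 0 (factor: 25 = (2^0 · 25); the sign does not affect v_p). Step 3 — |x − y|_2 = 2^{0} = 1.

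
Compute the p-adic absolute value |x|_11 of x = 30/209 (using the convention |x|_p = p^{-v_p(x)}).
|30/209|_11 = 11

Step 1 — compute v_11(x) by factoring powers of 11 out of the numerator and denominator: v_11(30/209) = -1. Step 2 — apply |x|_p = p^{-v_p(x)} = 11^{1} = 11.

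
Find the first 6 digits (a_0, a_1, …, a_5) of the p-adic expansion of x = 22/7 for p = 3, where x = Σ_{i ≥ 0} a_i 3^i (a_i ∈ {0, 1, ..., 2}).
(a_0, …, a_5) = (1, 2, 0, 2, 1, 2)

v_3(22/7) = 0 (numerator and denominator both coprime to 3), so x ∈ ℤ_3^×. Compute digits iteratively via a_i = x_i mod 3, x_{i+1} = (x_i − a_i)/3, with x_0 = x:
  x_0 = 22/7;  a_0 = 1;  x_1 = (x_0 − 1)/3 = 5/7
  x_1 = 5/7;  a_1 = 2;  x_2 = (x_1 − 2)/3 = -3/7
  x_2 = -3/7;  a_2 = 0;  x_3 = (x_2 − 0)/3 = -1/7
  x_3 = -1/7;  a_3 = 2;  x_4 = (x_3 − 2)/3 = -5/7
  x_4 = -5/7;  a_4 = 1;  x_5 = (x_4 − 1)/3 = -4/7
  x_5 = -4/7;  a_5 = 2;  x_6 = (x_5 − 2)/3 = -6/7
Digits: (1, 2, 0, 2, 1, 2).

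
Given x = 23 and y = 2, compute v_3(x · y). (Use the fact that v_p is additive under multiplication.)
v_3(46) = 0

v_p(x) = 0 (factor: 23 = 3^0 · 23); v_p(y) = 0 (factor: 2 = 3^0 · 2). Additivity: v_p(xy) = v_p(x) + v_p(y) = 0 + 0 = 0. (Direct check: xy = 46 = 3^0 · (46).)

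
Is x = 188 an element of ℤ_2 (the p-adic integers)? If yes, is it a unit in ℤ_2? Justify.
x ∈ ℤ_2 but not a unit; v_2(x) = 2 > 0

ℤ_2 = {x ∈ ℚ_2 : v_2(x) ≥ 0} and ℤ_2^× = {x ∈ ℤ_2 : v_2(x) = 0}. Here v_2(188) = v_2(num) − v_2(den) = 2; compare against these criteria.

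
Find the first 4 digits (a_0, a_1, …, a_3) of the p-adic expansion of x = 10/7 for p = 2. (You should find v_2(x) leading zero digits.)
(a_0, …, a_3) = (0, 1, 1, 0)

v_2(10/7) = 1, so a_0 = ... = a_0 = 0. Factor out: x = 2^1 · u with u = 5/7 a unit in ℤ_2. Expand u iteratively via a_{v+i} = u_i mod 2, u_{i+1} = (u_i − a_{v+i})/2:
  u_0 = 5/7;  a_1 = 1;  u_1 = (u_0 − 1)/2 = -1/7
  u_1 = -1/7;  a_2 = 1;  u_2 = (u_1 − 1)/2 = -4/7
  u_2 = -4/7;  a_3 = 0;  u_3 = (u_2 − 0)/2 = -2/7
Digits: (0, 1, 1, 0).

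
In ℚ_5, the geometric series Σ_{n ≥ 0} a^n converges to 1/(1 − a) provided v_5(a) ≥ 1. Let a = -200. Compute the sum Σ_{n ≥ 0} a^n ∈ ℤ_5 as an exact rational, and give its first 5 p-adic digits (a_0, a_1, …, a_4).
Σ a^n = 1/(1 − a) = 1/201;  first 5 digits = (1, 0, 2, 3, 3)

v_5(a) = 2 ≥ 1, so the series converges in ℤ_5 to 1/(1 − a) = 1/(1 − (-200)) = 1/201. Expand this rational in ℤ_5: compute digits iteratively via d_i = x_i mod 5, x_{i+1} = (x_i − d_i)/5. The first 5 digits are (1, 0, 2, 3, 3).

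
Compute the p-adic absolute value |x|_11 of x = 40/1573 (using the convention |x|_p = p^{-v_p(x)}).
|40/1573|_11 = 121

Step 1 — compute v_11(x) by factoring powers of 11 out of the numerator and denominator: v_11(40/1573) = -2. Step 2 — apply |x|_p = p^{-v_p(x)} = 11^{2} = 121.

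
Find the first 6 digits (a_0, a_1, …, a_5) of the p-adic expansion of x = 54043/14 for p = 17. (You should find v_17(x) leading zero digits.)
(a_0, …, a_5) = (0, 0, 0, 2, 6, 13)

v_17(54043/14) = 3, so a_0 = ... = a_2 = 0. Factor out: x = 17^3 · u with u = 11/14 a unit in ℤ_17. Expand u iteratively via a_{v+i} = u_i mod 17, u_{i+1} = (u_i − a_{v+i})/17:
  u_0 = 11/14;  a_3 = 2;  u_1 = (u_0 − 2)/17 = -1/14
  u_1 = -1/14;  a_4 = 6;  u_2 = (u_1 − 6)/17 = -5/14
  u_2 = -5/14;  a_5 = 13;  u_3 = (u_2 − 13)/17 = -11/14
Digits: (0, 0, 0, 2, 6, 13).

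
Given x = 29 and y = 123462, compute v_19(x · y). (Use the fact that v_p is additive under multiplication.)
v_19(3580398) = 3

v_p(x) = 0 (factor: 29 = 19^0 · 29); v_p(y) = 3 (factor: 123462 = 19^3 · 18). Additivity: v_p(xy) = v_p(x) + v_p(y) = 0 + 3 = 3. (Direct check: xy = 3580398 = 19^3 · (522).)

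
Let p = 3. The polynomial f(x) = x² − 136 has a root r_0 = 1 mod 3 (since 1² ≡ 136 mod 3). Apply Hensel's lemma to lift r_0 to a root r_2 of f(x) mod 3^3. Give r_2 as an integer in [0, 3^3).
r_2 = 1 (mod 27)

Hensel's recurrence: r_{i+1} = r_i − f(r_i)·(f′(r_i))^{-1} mod 3^{i+2}, with f′(x) = 2x. Iterate:
  r_0 = 1 (mod 3)
  r_1 = 1 (mod 9)
  r_2 = 1 (mod 27)
Final: r_2 = 1, and one checks f(r_2) ≡ 0 mod 3^3.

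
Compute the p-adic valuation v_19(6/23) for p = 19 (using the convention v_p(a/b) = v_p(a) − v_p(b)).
v_19(6/23) = 0

Factor powers of 19 from the numerator and denominator of the reduced fraction: 6 = 19^0 · 6 and 23 = 19^0 · 23. Apply v_p(a/b) = v_p(a) − v_p(b): v_19(6/23) = 0 − 0 = 0.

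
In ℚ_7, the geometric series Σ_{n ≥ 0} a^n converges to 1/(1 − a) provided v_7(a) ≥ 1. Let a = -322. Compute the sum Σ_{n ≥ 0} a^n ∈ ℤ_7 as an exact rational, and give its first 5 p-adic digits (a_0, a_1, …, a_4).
Σ a^n = 1/(1 − a) = 1/323;  first 5 digits = (1, 3, 2, 6, 1)

v_7(a) = 1 ≥ 1, so the series converges in ℤ_7 to 1/(1 − a) = 1/(1 − (-322)) = 1/323. Expand this rational in ℤ_7: compute digits iteratively via d_i = x_i mod 7, x_{i+1} = (x_i − d_i)/7. The first 5 digits are (1, 3, 2, 6, 1).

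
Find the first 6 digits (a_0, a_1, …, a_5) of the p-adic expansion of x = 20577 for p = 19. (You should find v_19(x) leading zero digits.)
(a_0, …, a_5) = (0, 0, 0, 3, 0, 0)

v_19(20577) = 3, so a_0 = ... = a_2 = 0. Factor out: x = 19^3 · u with u = 3 a unit in ℤ_19. Expand u iteratively via a_{v+i} = u_i mod 19, u_{i+1} = (u_i − a_{v+i})/19:
  u_0 = 3;  a_3 = 3;  u_1 = (u_0 − 3)/19 = 0
  u_1 = 0;  a_4 = 0;  u_2 = (u_1 − 0)/19 = 0
  u_2 = 0;  a_5 = 0;  u_3 = (u_2 − 0)/19 = 0
Digits: (0, 0, 0, 3, 0, 0).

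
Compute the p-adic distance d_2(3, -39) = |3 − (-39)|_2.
d_2(3, -39) = 1/2

Step 1 — x − y = 3 − (-39) = 42. Step 2 — v_2(42) = 1 (factor: 42 = (2^1 · 21); the sign does not affect v_p). Step 3 — |x − y|_2 = 2^{-1} = 1/2.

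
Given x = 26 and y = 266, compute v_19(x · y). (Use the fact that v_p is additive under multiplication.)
v_19(6916) = 1

v_p(x) = 0 (factor: 26 = 19^0 · 26); v_p(y) = 1 (factor: 266 = 19^1 · 14). Additivity: v_p(xy) = v_p(x) + v_p(y) = 0 + 1 = 1. (Direct check: xy = 6916 = 19^1 · (364).)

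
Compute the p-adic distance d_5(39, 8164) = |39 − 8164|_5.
d_5(39, 8164) = 1/625

Step 1 — x − y = 39 − 8164 = -8125. Step 2 — v_5(-8125) = 4 (factor: -8125 = −(5^4 · 13); the sign does not affect v_p). Step 3 — |x − y|_5 = 5^{-4} = 1/625.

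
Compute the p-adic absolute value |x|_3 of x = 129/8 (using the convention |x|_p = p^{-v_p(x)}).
|129/8|_3 = 1/3

Step 1 — compute v_3(x) by factoring powers of 3 out of the numerator and denominator: v_3(129/8) = 1. Step 2 — apply |x|_p = p^{-v_p(x)} = 3^{-1} = 1/3.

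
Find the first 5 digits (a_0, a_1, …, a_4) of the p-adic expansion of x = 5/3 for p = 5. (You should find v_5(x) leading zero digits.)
(a_0, …, a_4) = (0, 2, 3, 1, 3)

v_5(5/3) = 1, so a_0 = ... = a_0 = 0. Factor out: x = 5^1 · u with u = 1/3 a unit in ℤ_5. Expand u iteratively via a_{v+i} = u_i mod 5, u_{i+1} = (u_i − a_{v+i})/5:
  u_0 = 1/3;  a_1 = 2;  u_1 = (u_0 − 2)/5 = -1/3
  u_1 = -1/3;  a_2 = 3;  u_2 = (u_1 − 3)/5 = -2/3
  u_2 = -2/3;  a_3 = 1;  u_3 = (u_2 − 1)/5 = -1/3
  u_3 = -1/3;  a_4 = 3;  u_4 = (u_3 − 3)/5 = -2/3
Digits: (0, 2, 3, 1, 3).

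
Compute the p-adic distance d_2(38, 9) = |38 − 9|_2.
d_2(38, 9) = 1

Step 1 — x − y = 38 − 9 = 29. Step 2 — v_2(29) = 0 (factor: 29 = (2^0 · 29); the sign does not affect v_p). Step 3 — |x − y|_2 = 2^{0} = 1.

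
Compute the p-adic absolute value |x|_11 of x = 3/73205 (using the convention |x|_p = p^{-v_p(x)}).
|3/73205|_11 = 14641

Step 1 — compute v_11(x) by factoring powers of 11 out of the numerator and denominator: v_11(3/73205) = -4. Step 2 — apply |x|_p = p^{-v_p(x)} = 11^{4} = 14641.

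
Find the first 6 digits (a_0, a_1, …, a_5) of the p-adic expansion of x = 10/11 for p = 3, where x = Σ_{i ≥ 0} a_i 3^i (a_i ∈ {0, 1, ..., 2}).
(a_0, …, a_5) = (2, 1, 2, 0, 0, 1)

v_3(10/11) = 0 (numerator and denominator both coprime to 3), so x ∈ ℤ_3^×. Compute digits iteratively via a_i = x_i mod 3, x_{i+1} = (x_i − a_i)/3, with x_0 = x:
  x_0 = 10/11;  a_0 = 2;  x_1 = (x_0 − 2)/3 = -4/11
  x_1 = -4/11;  a_1 = 1;  x_2 = (x_1 − 1)/3 = -5/11
  x_2 = -5/11;  a_2 = 2;  x_3 = (x_2 − 2)/3 = -9/11
  x_3 = -9/11;  a_3 = 0;  x_4 = (x_3 − 0)/3 = -3/11
  x_4 = -3/11;  a_4 = 0;  x_5 = (x_4 − 0)/3 = -1/11
  x_5 = -1/11;  a_5 = 1;  x_6 = (x_5 − 1)/3 = -4/11
Digits: (2, 1, 2, 0, 0, 1).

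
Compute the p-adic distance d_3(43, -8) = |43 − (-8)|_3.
d_3(43, -8) = 1/3

Step 1 — x − y = 43 − (-8) = 51. Step 2 — v_3(51) = 1 (factor: 51 = (3^1 · 17); the sign does not affect v_p). Step 3 — |x − y|_3 = 3^{-1} = 1/3.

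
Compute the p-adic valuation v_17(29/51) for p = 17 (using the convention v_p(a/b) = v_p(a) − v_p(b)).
v_17(29/51) = -1

Factor powers of 17 from the numerator and denominator of the reduced fraction: 29 = 17^0 · 29 and 51 = 17^1 · 3. Apply v_p(a/b) = v_p(a) − v_p(b): v_17(29/51) = 0 − 1 = -1.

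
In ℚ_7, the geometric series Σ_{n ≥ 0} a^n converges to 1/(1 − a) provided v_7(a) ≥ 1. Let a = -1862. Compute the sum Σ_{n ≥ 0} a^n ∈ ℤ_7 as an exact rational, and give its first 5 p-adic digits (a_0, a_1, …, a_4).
Σ a^n = 1/(1 − a) = 1/1863;  first 5 digits = (1, 0, 4, 1, 1)

v_7(a) = 2 ≥ 1, so the series converges in ℤ_7 to 1/(1 − a) = 1/(1 − (-1862)) = 1/1863. Expand this rational in ℤ_7: compute digits iteratively via d_i = x_i mod 7, x_{i+1} = (x_i − d_i)/7. The first 5 digits are (1, 0, 4, 1, 1).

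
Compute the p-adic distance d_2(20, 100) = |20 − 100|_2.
d_2(20, 100) = 1/16

Step 1 — x − y = 20 − 100 = -80. Step 2 — v_2(-80) = 4 (factor: -80 = −(2^4 · 5); the sign does not affect v_p). Step 3 — |x − y|_2 = 2^{-4} = 1/16.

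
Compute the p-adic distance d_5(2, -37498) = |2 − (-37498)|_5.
d_5(2, -37498) = 1/3125

Step 1 — x − y = 2 − (-37498) = 37500. Step 2 — v_5(37500) = 5 (factor: 37500 = (5^5 · 12); the sign does not affect v_p). Step 3 — |x − y|_5 = 5^{-5} = 1/3125.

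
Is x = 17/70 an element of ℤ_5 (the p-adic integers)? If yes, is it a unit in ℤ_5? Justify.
x ∉ ℤ_5 (v_5(x) = -1 < 0)

ℤ_5 = {x ∈ ℚ_5 : v_5(x) ≥ 0} and ℤ_5^× = {x ∈ ℤ_5 : v_5(x) = 0}. Here v_5(17/70) = v_5(num) − v_5(den) = -1; compare against these criteria.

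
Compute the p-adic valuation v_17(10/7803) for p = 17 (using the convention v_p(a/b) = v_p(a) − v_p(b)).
v_17(10/7803) = -2

Factor powers of 17 from the numerator and denominator of the reduced fraction: 10 = 17^0 · 10 and 7803 = 17^2 · 27. Apply v_p(a/b) = v_p(a) − v_p(b): v_17(10/7803) = 0 − 2 = -2.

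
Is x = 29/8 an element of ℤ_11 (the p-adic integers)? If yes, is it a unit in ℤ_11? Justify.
x ∈ ℤ_11^× (unit); v_11(x) = 0

ℤ_11 = {x ∈ ℚ_11 : v_11(x) ≥ 0} and ℤ_11^× = {x ∈ ℤ_11 : v_11(x) = 0}. Here v_11(29/8) = v_11(num) − v_11(den) = 0; compare against these criteria.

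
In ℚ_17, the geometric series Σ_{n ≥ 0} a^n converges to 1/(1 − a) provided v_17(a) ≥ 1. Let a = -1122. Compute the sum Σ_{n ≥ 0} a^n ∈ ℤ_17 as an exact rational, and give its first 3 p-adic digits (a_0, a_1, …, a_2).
Σ a^n = 1/(1 − a) = 1/1123;  first 3 digits = (1, 2, 0)

v_17(a) = 1 ≥ 1, so the series converges in ℤ_17 to 1/(1 − a) = 1/(1 − (-1122)) = 1/1123. Expand this rational in ℤ_17: compute digits iteratively via d_i = x_i mod 17, x_{i+1} = (x_i − d_i)/17. The first 3 digits are (1, 2, 0).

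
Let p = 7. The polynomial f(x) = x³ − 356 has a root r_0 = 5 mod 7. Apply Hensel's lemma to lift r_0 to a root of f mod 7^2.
r_1 = 12 (mod 49)

Hensel: r_{i+1} = r_i − f(r_i)/f′(r_i) mod 7^{i+2}, where f′(x) = 3x². Iterate:
  r_0 = 5 (mod 7)
  r_1 = 12 (mod 49)
Final: r = 12 with f(r) ≡ 0 mod 7^2.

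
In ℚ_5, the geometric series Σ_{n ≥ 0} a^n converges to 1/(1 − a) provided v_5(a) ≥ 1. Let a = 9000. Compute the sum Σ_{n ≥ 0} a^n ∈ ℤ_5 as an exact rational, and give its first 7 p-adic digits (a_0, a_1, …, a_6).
Σ a^n = 1/(1 − a) = -1/8999;  first 7 digits = (1, 0, 0, 2, 4, 2, 4)

v_5(a) = 3 ≥ 1, so the series converges in ℤ_5 to 1/(1 − a) = 1/(1 − 9000) = -1/8999. Expand this rational in ℤ_5: compute digits iteratively via d_i = x_i mod 5, x_{i+1} = (x_i − d_i)/5. The first 7 digits are (1, 0, 0, 2, 4, 2, 4).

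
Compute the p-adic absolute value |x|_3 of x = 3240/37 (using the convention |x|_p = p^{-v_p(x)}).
|3240/37|_3 = 1/81

Step 1 — compute v_3(x) by factoring powers of 3 out of the numerator and denominator: v_3(3240/37) = 4. Step 2 — apply |x|_p = p^{-v_p(x)} = 3^{-4} = 1/81.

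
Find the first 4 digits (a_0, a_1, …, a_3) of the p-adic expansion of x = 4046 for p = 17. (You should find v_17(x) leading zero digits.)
(a_0, …, a_3) = (0, 0, 14, 0)

v_17(4046) = 2, so a_0 = ... = a_1 = 0. Factor out: x = 17^2 · u with u = 14 a unit in ℤ_17. Expand u iteratively via a_{v+i} = u_i mod 17, u_{i+1} = (u_i − a_{v+i})/17:
  u_0 = 14;  a_2 = 14;  u_1 = (u_0 − 14)/17 = 0
  u_1 = 0;  a_3 = 0;  u_2 = (u_1 − 0)/17 = 0
Digits: (0, 0, 14, 0).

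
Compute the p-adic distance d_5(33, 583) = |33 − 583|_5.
d_5(33, 583) = 1/25

Step 1 — x − y = 33 − 583 = -550. Step 2 — v_5(-550) = 2 (factor: -550 = −(5^2 · 22); the sign does not affect v_p). Step 3 — |x − y|_5 = 5^{-2} = 1/25.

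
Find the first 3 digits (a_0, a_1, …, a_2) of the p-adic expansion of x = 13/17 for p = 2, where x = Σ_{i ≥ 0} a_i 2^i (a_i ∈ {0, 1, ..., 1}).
(a_0, …, a_2) = (1, 0, 1)

v_2(13/17) = 0 (numerator and denominator both coprime to 2), so x ∈ ℤ_2^×. Compute digits iteratively via a_i = x_i mod 2, x_{i+1} = (x_i − a_i)/2, with x_0 = x:
  x_0 = 13/17;  a_0 = 1;  x_1 = (x_0 − 1)/2 = -2/17
  x_1 = -2/17;  a_1 = 0;  x_2 = (x_1 − 0)/2 = -1/17
  x_2 = -1/17;  a_2 = 1;  x_3 = (x_2 − 1)/2 = -9/17
Digits: (1, 0, 1).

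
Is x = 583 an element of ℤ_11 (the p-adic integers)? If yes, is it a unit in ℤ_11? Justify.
x ∈ ℤ_11 but not a unit; v_11(x) = 1 > 0

ℤ_11 = {x ∈ ℚ_11 : v_11(x) ≥ 0} and ℤ_11^× = {x ∈ ℤ_11 : v_11(x) = 0}. Here v_11(583) = v_11(num) − v_11(den) = 1; compare against these criteria.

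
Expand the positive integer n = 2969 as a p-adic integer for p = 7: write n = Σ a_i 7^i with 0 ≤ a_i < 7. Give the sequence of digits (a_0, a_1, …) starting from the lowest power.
(a_0, a_1, …) = (1, 4, 4, 1, 1)

Repeated division by 7 gives the digits low-to-high: 2969 = 1 + 4·7^1 + 4·7^2 + 1·7^3 + 1·7^4. Digit sequence: (1, 4, 4, 1, 1).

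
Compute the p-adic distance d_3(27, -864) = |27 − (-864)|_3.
d_3(27, -864) = 1/81

Step 1 — x − y = 27 − (-864) = 891. Step 2 — v_3(891) = 4 (factor: 891 = (3^4 · 11); the sign does not affect v_p). Step 3 — |x − y|_3 = 3^{-4} = 1/81.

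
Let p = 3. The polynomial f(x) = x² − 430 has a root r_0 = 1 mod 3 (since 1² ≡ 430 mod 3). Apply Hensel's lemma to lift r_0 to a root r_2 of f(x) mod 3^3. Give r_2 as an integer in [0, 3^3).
r_2 = 22 (mod 27)

Hensel's recurrence: r_{i+1} = r_i − f(r_i)·(f′(r_i))^{-1} mod 3^{i+2}, with f′(x) = 2x. Iterate:
  r_0 = 1 (mod 3)
  r_1 = 4 (mod 9)
  r_2 = 22 (mod 27)
Final: r_2 = 22, and one checks f(r_2) ≡ 0 mod 3^3.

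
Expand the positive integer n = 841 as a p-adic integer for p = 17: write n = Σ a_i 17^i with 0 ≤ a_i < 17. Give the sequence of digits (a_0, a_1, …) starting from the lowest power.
(a_0, a_1, …) = (8, 15, 2)

Repeated division by 17 gives the digits low-to-high: 841 = 8 + 15·17^1 + 2·17^2. Digit sequence: (8, 15, 2).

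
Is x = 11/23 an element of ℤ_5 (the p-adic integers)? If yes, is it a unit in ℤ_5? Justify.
x ∈ ℤ_5^× (unit); v_5(x) = 0

ℤ_5 = {x ∈ ℚ_5 : v_5(x) ≥ 0} and ℤ_5^× = {x ∈ ℤ_5 : v_5(x) = 0}. Here v_5(11/23) = v_5(num) − v_5(den) = 0; compare against these criteria.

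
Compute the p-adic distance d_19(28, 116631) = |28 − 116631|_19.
d_19(28, 116631) = 1/6859

Step 1 — x − y = 28 − 116631 = -116603. Step 2 — v_19(-116603) = 3 (factor: -116603 = −(19^3 · 17); the sign does not affect v_p). Step 3 — |x − y|_19 = 19^{-3} = 1/6859.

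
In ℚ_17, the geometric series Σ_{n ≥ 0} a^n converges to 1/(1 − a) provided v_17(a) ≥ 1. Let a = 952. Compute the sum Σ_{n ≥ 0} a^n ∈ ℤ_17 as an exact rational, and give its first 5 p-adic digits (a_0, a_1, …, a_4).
Σ a^n = 1/(1 − a) = -1/951;  first 5 digits = (1, 5, 11, 3, 1)

v_17(a) = 1 ≥ 1, so the series converges in ℤ_17 to 1/(1 − a) = 1/(1 − 952) = -1/951. Expand this rational in ℤ_17: compute digits iteratively via d_i = x_i mod 17, x_{i+1} = (x_i − d_i)/17. The first 5 digits are (1, 5, 11, 3, 1).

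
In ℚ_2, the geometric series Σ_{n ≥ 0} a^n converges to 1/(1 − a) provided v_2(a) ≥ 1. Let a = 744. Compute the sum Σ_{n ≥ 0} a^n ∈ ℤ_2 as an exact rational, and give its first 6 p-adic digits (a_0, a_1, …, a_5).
Σ a^n = 1/(1 − a) = -1/743;  first 6 digits = (1, 0, 0, 1, 0, 1)

v_2(a) = 3 ≥ 1, so the series converges in ℤ_2 to 1/(1 − a) = 1/(1 − 744) = -1/743. Expand this rational in ℤ_2: compute digits iteratively via d_i = x_i mod 2, x_{i+1} = (x_i − d_i)/2. The first 6 digits are (1, 0, 0, 1, 0, 1).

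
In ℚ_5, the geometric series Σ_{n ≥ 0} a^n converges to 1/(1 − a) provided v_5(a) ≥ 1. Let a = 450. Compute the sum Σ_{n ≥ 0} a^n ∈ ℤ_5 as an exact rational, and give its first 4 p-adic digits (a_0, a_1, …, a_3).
Σ a^n = 1/(1 − a) = -1/449;  first 4 digits = (1, 0, 3, 3)

v_5(a) = 2 ≥ 1, so the series converges in ℤ_5 to 1/(1 − a) = 1/(1 − 450) = -1/449. Expand this rational in ℤ_5: compute digits iteratively via d_i = x_i mod 5, x_{i+1} = (x_i − d_i)/5. The first 4 digits are (1, 0, 3, 3).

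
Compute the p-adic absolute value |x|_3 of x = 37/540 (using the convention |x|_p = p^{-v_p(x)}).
|37/540|_3 = 27

Step 1 — compute v_3(x) by factoring powers of 3 out of the numerator and denominator: v_3(37/540) = -3. Step 2 — apply |x|_p = p^{-v_p(x)} = 3^{3} = 27.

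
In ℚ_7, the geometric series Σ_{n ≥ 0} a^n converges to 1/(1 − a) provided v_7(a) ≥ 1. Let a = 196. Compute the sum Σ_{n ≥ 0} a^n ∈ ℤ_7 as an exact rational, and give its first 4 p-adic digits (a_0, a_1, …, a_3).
Σ a^n = 1/(1 − a) = -1/195;  first 4 digits = (1, 0, 4, 0)

v_7(a) = 2 ≥ 1, so the series converges in ℤ_7 to 1/(1 − a) = 1/(1 − 196) = -1/195. Expand this rational in ℤ_7: compute digits iteratively via d_i = x_i mod 7, x_{i+1} = (x_i − d_i)/7. The first 4 digits are (1, 0, 4, 0).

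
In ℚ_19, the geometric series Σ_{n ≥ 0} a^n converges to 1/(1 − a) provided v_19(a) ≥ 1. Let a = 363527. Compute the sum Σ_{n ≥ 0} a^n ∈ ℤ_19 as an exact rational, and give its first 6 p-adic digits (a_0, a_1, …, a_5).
Σ a^n = 1/(1 − a) = -1/363526;  first 6 digits = (1, 0, 0, 15, 2, 0)

v_19(a) = 3 ≥ 1, so the series converges in ℤ_19 to 1/(1 − a) = 1/(1 − 363527) = -1/363526. Expand this rational in ℤ_19: compute digits iteratively via d_i = x_i mod 19, x_{i+1} = (x_i − d_i)/19. The first 6 digits are (1, 0, 0, 15, 2, 0).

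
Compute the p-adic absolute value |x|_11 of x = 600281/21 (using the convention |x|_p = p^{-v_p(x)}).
|600281/21|_11 = 1/14641

Step 1 — compute v_11(x) by factoring powers of 11 out of the numerator and denominator: v_11(600281/21) = 4. Step 2 — apply |x|_p = p^{-v_p(x)} = 11^{-4} = 1/14641.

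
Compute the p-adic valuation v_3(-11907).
v_3(-11907) = 5

v_3(n) is the largest exponent k such that 3^k divides n. Factor out: -11907 = -3^5 · 49. (Sign doesn't affect v_p.) So v_3(-11907) = 5.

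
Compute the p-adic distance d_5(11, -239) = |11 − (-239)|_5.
d_5(11, -239) = 1/125

Step 1 — x − y = 11 − (-239) = 250. Step 2 — v_5(250) = 3 (factor: 250 = (5^3 · 2); the sign does not affect v_p). Step 3 — |x − y|_5 = 5^{-3} = 1/125.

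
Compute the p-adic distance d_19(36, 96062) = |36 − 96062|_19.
d_19(36, 96062) = 1/6859

Step 1 — x − y = 36 − 96062 = -96026. Step 2 — v_19(-96026) = 3 (factor: -96026 = −(19^3 · 14); the sign does not affect v_p). Step 3 — |x − y|_19 = 19^{-3} = 1/6859.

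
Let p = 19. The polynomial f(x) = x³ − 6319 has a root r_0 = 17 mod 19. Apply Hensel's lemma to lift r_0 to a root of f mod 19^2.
r_1 = 74 (mod 361)

Hensel: r_{i+1} = r_i − f(r_i)/f′(r_i) mod 19^{i+2}, where f′(x) = 3x². Iterate:
  r_0 = 17 (mod 19)
  r_1 = 74 (mod 361)
Final: r = 74 with f(r) ≡ 0 mod 19^2.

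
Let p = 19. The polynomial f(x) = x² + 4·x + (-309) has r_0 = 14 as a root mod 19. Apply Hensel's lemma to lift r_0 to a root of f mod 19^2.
r_1 = 185 (mod 361)

Hensel: r_{i+1} = r_i − f(r_i)·(f′(r_i))^{-1} mod 19^{i+2}, f′(x) = 2x + 4. Iterate:
  r_0 = 14 (mod 19)
  r_1 = 185 (mod 361)
Final: r = 185 satisfies f(r) ≡ 0 mod 19^2.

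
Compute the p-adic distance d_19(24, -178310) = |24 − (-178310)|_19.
d_19(24, -178310) = 1/6859

Step 1 — x − y = 24 − (-178310) = 178334. Step 2 — v_19(178334) = 3 (factor: 178334 = (19^3 · 26); the sign does not affect v_p). Step 3 — |x − y|_19 = 19^{-3} = 1/6859.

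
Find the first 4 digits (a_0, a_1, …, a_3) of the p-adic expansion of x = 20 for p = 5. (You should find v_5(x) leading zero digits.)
(a_0, …, a_3) = (0, 4, 0, 0)

v_5(20) = 1, so a_0 = ... = a_0 = 0. Factor out: x = 5^1 · u with u = 4 a unit in ℤ_5. Expand u iteratively via a_{v+i} = u_i mod 5, u_{i+1} = (u_i − a_{v+i})/5:
  u_0 = 4;  a_1 = 4;  u_1 = (u_0 − 4)/5 = 0
  u_1 = 0;  a_2 = 0;  u_2 = (u_1 − 0)/5 = 0
  u_2 = 0;  a_3 = 0;  u_3 = (u_2 − 0)/5 = 0
Digits: (0, 4, 0, 0).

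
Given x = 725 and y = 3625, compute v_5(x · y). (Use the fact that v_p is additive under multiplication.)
v_5(2628125) = 5

v_p(x) = 2 (factor: 725 = 5^2 · 29); v_p(y) = 3 (factor: 3625 = 5^3 · 29). Additivity: v_p(xy) = v_p(x) + v_p(y) = 2 + 3 = 5. (Direct check: xy = 2628125 = 5^5 · (841).)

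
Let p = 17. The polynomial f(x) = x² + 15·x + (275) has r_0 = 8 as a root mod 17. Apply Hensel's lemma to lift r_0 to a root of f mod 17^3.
r_2 = 4785 (mod 4913)

Hensel: r_{i+1} = r_i − f(r_i)·(f′(r_i))^{-1} mod 17^{i+2}, f′(x) = 2x + 15. Iterate:
  r_0 = 8 (mod 17)
  r_1 = 161 (mod 289)
  r_2 = 4785 (mod 4913)
Final: r = 4785 satisfies f(r) ≡ 0 mod 17^3.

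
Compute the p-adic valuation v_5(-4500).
v_5(-4500) = 3

v_5(n) is the largest exponent k such that 5^k divides n. Factor out: -4500 = -5^3 · 36. (Sign doesn't affect v_p.) So v_5(-4500) = 3.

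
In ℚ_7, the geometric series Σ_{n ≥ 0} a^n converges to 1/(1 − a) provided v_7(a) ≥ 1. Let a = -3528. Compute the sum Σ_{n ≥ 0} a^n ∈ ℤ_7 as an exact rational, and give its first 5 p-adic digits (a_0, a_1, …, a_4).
Σ a^n = 1/(1 − a) = 1/3529;  first 5 digits = (1, 0, 5, 3, 2)

v_7(a) = 2 ≥ 1, so the series converges in ℤ_7 to 1/(1 − a) = 1/(1 − (-3528)) = 1/3529. Expand this rational in ℤ_7: compute digits iteratively via d_i = x_i mod 7, x_{i+1} = (x_i − d_i)/7. The first 5 digits are (1, 0, 5, 3, 2).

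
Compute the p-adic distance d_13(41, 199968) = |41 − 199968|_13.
d_13(41, 199968) = 1/28561

Step 1 — x − y = 41 − 199968 = -199927. Step 2 — v_13(-199927) = 4 (factor: -199927 = −(13^4 · 7); the sign does not affect v_p). Step 3 — |x − y|_13 = 13^{-4} = 1/28561.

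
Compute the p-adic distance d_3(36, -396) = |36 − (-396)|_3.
d_3(36, -396) = 1/27

Step 1 — x − y = 36 − (-396) = 432. Step 2 — v_3(432) = 3 (factor: 432 = (3^3 · 16); the sign does not affect v_p). Step 3 — |x − y|_3 = 3^{-3} = 1/27.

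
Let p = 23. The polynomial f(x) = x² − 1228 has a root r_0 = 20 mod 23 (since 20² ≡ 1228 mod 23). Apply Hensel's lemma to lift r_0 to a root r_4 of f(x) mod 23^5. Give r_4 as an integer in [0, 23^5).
r_4 = 4491621 (mod 6436343)

Hensel's recurrence: r_{i+1} = r_i − f(r_i)·(f′(r_i))^{-1} mod 23^{i+2}, with f′(x) = 2x. Iterate:
  r_0 = 20 (mod 23)
  r_1 = 411 (mod 529)
  r_2 = 1998 (mod 12167)
  r_3 = 14165 (mod 279841)
  r_4 = 4491621 (mod 6436343)
Final: r_4 = 4491621, and one checks f(r_4) ≡ 0 mod 23^5.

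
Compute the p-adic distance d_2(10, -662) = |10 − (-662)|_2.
d_2(10, -662) = 1/32

Step 1 — x − y = 10 − (-662) = 672. Step 2 — v_2(672) = 5 (factor: 672 = (2^5 · 21); the sign does not affect v_p). Step 3 — |x − y|_2 = 2^{-5} = 1/32.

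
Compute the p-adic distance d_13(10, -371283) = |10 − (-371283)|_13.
d_13(10, -371283) = 1/371293

Step 1 — x − y = 10 − (-371283) = 371293. Step 2 — v_13(371293) = 5 (factor: 371293 = (13^5 · 1); the sign does not affect v_p). Step 3 — |x − y|_13 = 13^{-5} = 1/371293.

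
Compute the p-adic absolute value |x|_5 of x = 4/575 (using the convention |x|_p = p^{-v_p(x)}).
|4/575|_5 = 25

Step 1 — compute v_5(x) by factoring powers of 5 out of the numerator and denominator: v_5(4/575) = -2. Step 2 — apply |x|_p = p^{-v_p(x)} = 5^{2} = 25.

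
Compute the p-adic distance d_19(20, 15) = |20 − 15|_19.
d_19(20, 15) = 1

Step 1 — x − y = 20 − 15 = 5. Step 2 — v_19(5) = 0 (factor: 5 = (19^0 · 5); the sign does not affect v_p). Step 3 — |x − y|_19 = 19^{0} = 1.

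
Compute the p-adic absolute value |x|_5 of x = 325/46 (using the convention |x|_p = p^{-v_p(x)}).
|325/46|_5 = 1/25

Step 1 — compute v_5(x) by factoring powers of 5 out of the numerator and denominator: v_5(325/46) = 2. Step 2 — apply |x|_p = p^{-v_p(x)} = 5^{-2} = 1/25.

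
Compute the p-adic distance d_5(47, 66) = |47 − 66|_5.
d_5(47, 66) = 1

Step 1 — x − y = 47 − 66 = -19. Step 2 — v_5(-19) = 0 (factor: -19 = −(5^0 · 19); the sign does not affect v_p). Step 3 — |x − y|_5 = 5^{0} = 1.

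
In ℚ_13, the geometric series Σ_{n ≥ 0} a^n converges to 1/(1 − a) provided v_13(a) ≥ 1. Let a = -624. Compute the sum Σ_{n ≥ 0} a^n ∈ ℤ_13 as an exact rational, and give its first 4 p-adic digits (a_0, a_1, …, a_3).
Σ a^n = 1/(1 − a) = 1/625;  first 4 digits = (1, 4, 12, 6)

v_13(a) = 1 ≥ 1, so the series converges in ℤ_13 to 1/(1 − a) = 1/(1 − (-624)) = 1/625. Expand this rational in ℤ_13: compute digits iteratively via d_i = x_i mod 13, x_{i+1} = (x_i − d_i)/13. The first 4 digits are (1, 4, 12, 6).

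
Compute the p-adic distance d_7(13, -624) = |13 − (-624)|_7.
d_7(13, -624) = 1/49

Step 1 — x − y = 13 − (-624) = 637. Step 2 — v_7(637) = 2 (factor: 637 = (7^2 · 13); the sign does not affect v_p). Step 3 — |x − y|_7 = 7^{-2} = 1/49.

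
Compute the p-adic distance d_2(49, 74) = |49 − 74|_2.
d_2(49, 74) = 1

Step 1 — x − y = 49 − 74 = -25. Step 2 — v_2(-25) = 0 (factor: -25 = −(2^0 · 25); the sign does not affect v_p). Step 3 — |x − y|_2 = 2^{0} = 1.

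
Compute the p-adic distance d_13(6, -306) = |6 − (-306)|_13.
d_13(6, -306) = 1/13

Step 1 — x − y = 6 − (-306) = 312. Step 2 — v_13(312) = 1 (factor: 312 = (13^1 · 24); the sign does not affect v_p). Step 3 — |x − y|_13 = 13^{-1} = 1/13.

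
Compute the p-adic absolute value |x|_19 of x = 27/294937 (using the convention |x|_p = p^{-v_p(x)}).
|27/294937|_19 = 6859

Step 1 — compute v_19(x) by factoring powers of 19 out of the numerator and denominator: v_19(27/294937) = -3. Step 2 — apply |x|_p = p^{-v_p(x)} = 19^{3} = 6859.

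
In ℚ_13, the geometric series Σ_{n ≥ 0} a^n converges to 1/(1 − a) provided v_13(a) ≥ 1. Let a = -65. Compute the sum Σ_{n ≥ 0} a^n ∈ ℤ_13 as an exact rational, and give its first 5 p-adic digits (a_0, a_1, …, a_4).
Σ a^n = 1/(1 − a) = 1/66;  first 5 digits = (1, 8, 11, 6, 4)

v_13(a) = 1 ≥ 1, so the series converges in ℤ_13 to 1/(1 − a) = 1/(1 − (-65)) = 1/66. Expand this rational in ℤ_13: compute digits iteratively via d_i = x_i mod 13, x_{i+1} = (x_i − d_i)/13. The first 5 digits are (1, 8, 11, 6, 4).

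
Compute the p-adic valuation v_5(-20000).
v_5(-20000) = 4

v_5(n) is the largest exponent k such that 5^k divides n. Factor out: -20000 = -5^4 · 32. (Sign doesn't affect v_p.) So v_5(-20000) = 4.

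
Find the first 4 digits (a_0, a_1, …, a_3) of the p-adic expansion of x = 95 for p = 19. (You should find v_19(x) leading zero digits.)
(a_0, …, a_3) = (0, 5, 0, 0)

v_19(95) = 1, so a_0 = ... = a_0 = 0. Factor out: x = 19^1 · u with u = 5 a unit in ℤ_19. Expand u iteratively via a_{v+i} = u_i mod 19, u_{i+1} = (u_i − a_{v+i})/19:
  u_0 = 5;  a_1 = 5;  u_1 = (u_0 − 5)/19 = 0
  u_1 = 0;  a_2 = 0;  u_2 = (u_1 − 0)/19 = 0
  u_2 = 0;  a_3 = 0;  u_3 = (u_2 − 0)/19 = 0
Digits: (0, 5, 0, 0).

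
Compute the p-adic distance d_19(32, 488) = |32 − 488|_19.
d_19(32, 488) = 1/19

Step 1 — x − y = 32 − 488 = -456. Step 2 — v_19(-456) = 1 (factor: -456 = −(19^1 · 24); the sign does not affect v_p). Step 3 — |x − y|_19 = 19^{-1} = 1/19.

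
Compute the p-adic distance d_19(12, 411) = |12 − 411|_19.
d_19(12, 411) = 1/19

Step 1 — x − y = 12 − 411 = -399. Step 2 — v_19(-399) = 1 (factor: -399 = −(19^1 · 21); the sign does not affect v_p). Step 3 — |x − y|_19 = 19^{-1} = 1/19.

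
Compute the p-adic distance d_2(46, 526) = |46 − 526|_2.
d_2(46, 526) = 1/32

Step 1 — x − y = 46 − 526 = -480. Step 2 — v_2(-480) = 5 (factor: -480 = −(2^5 · 15); the sign does not affect v_p). Step 3 — |x − y|_2 = 2^{-5} = 1/32.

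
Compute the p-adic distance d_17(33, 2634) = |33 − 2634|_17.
d_17(33, 2634) = 1/289

Step 1 — x − y = 33 − 2634 = -2601. Step 2 — v_17(-2601) = 2 (factor: -2601 = −(17^2 · 9); the sign does not affect v_p). Step 3 — |x − y|_17 = 17^{-2} = 1/289.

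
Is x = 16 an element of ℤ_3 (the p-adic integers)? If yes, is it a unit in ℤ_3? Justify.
x ∈ ℤ_3^× (unit); v_3(x) = 0

ℤ_3 = {x ∈ ℚ_3 : v_3(x) ≥ 0} and ℤ_3^× = {x ∈ ℤ_3 : v_3(x) = 0}. Here v_3(16) = v_3(num) − v_3(den) = 0; compare against these criteria.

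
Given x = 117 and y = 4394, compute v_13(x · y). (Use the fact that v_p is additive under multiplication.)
v_13(514098) = 4

v_p(x) = 1 (factor: 117 = 13^1 · 9); v_p(y) = 3 (factor: 4394 = 13^3 · 2). Additivity: v_p(xy) = v_p(x) + v_p(y) = 1 + 3 = 4. (Direct check: xy = 514098 = 13^4 · (18).)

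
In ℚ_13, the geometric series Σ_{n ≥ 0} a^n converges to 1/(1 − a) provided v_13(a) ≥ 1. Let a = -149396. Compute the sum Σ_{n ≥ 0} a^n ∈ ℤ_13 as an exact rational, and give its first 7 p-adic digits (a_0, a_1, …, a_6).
Σ a^n = 1/(1 − a) = 1/149397;  first 7 digits = (1, 0, 0, 10, 7, 12, 8)

v_13(a) = 3 ≥ 1, so the series converges in ℤ_13 to 1/(1 − a) = 1/(1 − (-149396)) = 1/149397. Expand this rational in ℤ_13: compute digits iteratively via d_i = x_i mod 13, x_{i+1} = (x_i − d_i)/13. The first 7 digits are (1, 0, 0, 10, 7, 12, 8).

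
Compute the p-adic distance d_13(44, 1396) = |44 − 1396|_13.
d_13(44, 1396) = 1/169

Step 1 — x − y = 44 − 1396 = -1352. Step 2 — v_13(-1352) = 2 (factor: -1352 = −(13^2 · 8); the sign does not affect v_p). Step 3 — |x − y|_13 = 13^{-2} = 1/169.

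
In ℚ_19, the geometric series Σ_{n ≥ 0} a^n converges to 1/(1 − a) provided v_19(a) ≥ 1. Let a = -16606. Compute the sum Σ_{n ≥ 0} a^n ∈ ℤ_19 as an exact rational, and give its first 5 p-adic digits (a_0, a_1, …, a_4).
Σ a^n = 1/(1 − a) = 1/16607;  first 5 digits = (1, 0, 11, 16, 6)

v_19(a) = 2 ≥ 1, so the series converges in ℤ_19 to 1/(1 − a) = 1/(1 − (-16606)) = 1/16607. Expand this rational in ℤ_19: compute digits iteratively via d_i = x_i mod 19, x_{i+1} = (x_i − d_i)/19. The first 5 digits are (1, 0, 11, 16, 6).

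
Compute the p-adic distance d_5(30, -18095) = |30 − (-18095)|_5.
d_5(30, -18095) = 1/625

Step 1 — x − y = 30 − (-18095) = 18125. Step 2 — v_5(18125) = 4 (factor: 18125 = (5^4 · 29); the sign does not affect v_p). Step 3 — |x − y|_5 = 5^{-4} = 1/625.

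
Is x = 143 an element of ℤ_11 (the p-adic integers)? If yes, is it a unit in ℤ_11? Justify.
x ∈ ℤ_11 but not a unit; v_11(x) = 1 > 0

ℤ_11 = {x ∈ ℚ_11 : v_11(x) ≥ 0} and ℤ_11^× = {x ∈ ℤ_11 : v_11(x) = 0}. Here v_11(143) = v_11(num) − v_11(den) = 1; compare against these criteria.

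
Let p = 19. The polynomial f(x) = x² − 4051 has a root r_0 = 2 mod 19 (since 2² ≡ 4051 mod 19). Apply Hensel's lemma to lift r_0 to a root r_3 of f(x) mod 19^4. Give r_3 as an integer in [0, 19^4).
r_3 = 24930 (mod 130321)

Hensel's recurrence: r_{i+1} = r_i − f(r_i)·(f′(r_i))^{-1} mod 19^{i+2}, with f′(x) = 2x. Iterate:
  r_0 = 2 (mod 19)
  r_1 = 21 (mod 361)
  r_2 = 4353 (mod 6859)
  r_3 = 24930 (mod 130321)
Final: r_3 = 24930, and one checks f(r_3) ≡ 0 mod 19^4.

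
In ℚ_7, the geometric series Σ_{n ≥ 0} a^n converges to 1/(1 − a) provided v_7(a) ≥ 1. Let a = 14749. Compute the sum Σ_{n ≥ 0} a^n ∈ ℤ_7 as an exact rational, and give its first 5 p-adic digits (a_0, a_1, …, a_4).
Σ a^n = 1/(1 − a) = -1/14748;  first 5 digits = (1, 0, 0, 1, 6)

v_7(a) = 3 ≥ 1, so the series converges in ℤ_7 to 1/(1 − a) = 1/(1 − 14749) = -1/14748. Expand this rational in ℤ_7: compute digits iteratively via d_i = x_i mod 7, x_{i+1} = (x_i − d_i)/7. The first 5 digits are (1, 0, 0, 1, 6).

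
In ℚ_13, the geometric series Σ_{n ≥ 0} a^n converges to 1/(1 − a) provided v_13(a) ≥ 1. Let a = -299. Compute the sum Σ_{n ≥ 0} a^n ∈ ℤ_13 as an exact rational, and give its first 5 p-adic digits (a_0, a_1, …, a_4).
Σ a^n = 1/(1 − a) = 1/300;  first 5 digits = (1, 3, 7, 2, 6)

v_13(a) = 1 ≥ 1, so the series converges in ℤ_13 to 1/(1 − a) = 1/(1 − (-299)) = 1/300. Expand this rational in ℤ_13: compute digits iteratively via d_i = x_i mod 13, x_{i+1} = (x_i − d_i)/13. The first 5 digits are (1, 3, 7, 2, 6).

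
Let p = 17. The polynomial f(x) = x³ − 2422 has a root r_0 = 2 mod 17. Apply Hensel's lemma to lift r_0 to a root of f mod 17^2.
r_1 = 155 (mod 289)

Hensel: r_{i+1} = r_i − f(r_i)/f′(r_i) mod 17^{i+2}, where f′(x) = 3x². Iterate:
  r_0 = 2 (mod 17)
  r_1 = 155 (mod 289)
Final: r = 155 with f(r) ≡ 0 mod 17^2.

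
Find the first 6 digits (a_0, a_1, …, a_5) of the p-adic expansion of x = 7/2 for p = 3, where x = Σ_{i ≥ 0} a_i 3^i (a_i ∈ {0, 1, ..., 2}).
(a_0, …, a_5) = (2, 2, 1, 1, 1, 1)

v_3(7/2) = 0 (numerator and denominator both coprime to 3), so x ∈ ℤ_3^×. Compute digits iteratively via a_i = x_i mod 3, x_{i+1} = (x_i − a_i)/3, with x_0 = x:
  x_0 = 7/2;  a_0 = 2;  x_1 = (x_0 − 2)/3 = 1/2
  x_1 = 1/2;  a_1 = 2;  x_2 = (x_1 − 2)/3 = -1/2
  x_2 = -1/2;  a_2 = 1;  x_3 = (x_2 − 1)/3 = -1/2
  x_3 = -1/2;  a_3 = 1;  x_4 = (x_3 − 1)/3 = -1/2
  x_4 = -1/2;  a_4 = 1;  x_5 = (x_4 − 1)/3 = -1/2
  x_5 = -1/2;  a_5 = 1;  x_6 = (x_5 − 1)/3 = -1/2
Digits: (2, 2, 1, 1, 1, 1).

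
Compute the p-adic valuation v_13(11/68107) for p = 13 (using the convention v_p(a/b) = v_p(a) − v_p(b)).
v_13(11/68107) = -3

Factor powers of 13 from the numerator and denominator of the reduced fraction: 11 = 13^0 · 11 and 68107 = 13^3 · 31. Apply v_p(a/b) = v_p(a) − v_p(b): v_13(11/68107) = 0 − 3 = -3.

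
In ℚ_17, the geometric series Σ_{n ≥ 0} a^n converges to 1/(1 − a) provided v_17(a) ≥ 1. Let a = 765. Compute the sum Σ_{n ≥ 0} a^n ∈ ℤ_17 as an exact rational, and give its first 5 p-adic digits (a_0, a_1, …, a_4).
Σ a^n = 1/(1 − a) = -1/764;  first 5 digits = (1, 11, 4, 5, 16)

v_17(a) = 1 ≥ 1, so the series converges in ℤ_17 to 1/(1 − a) = 1/(1 − 765) = -1/764. Expand this rational in ℤ_17: compute digits iteratively via d_i = x_i mod 17, x_{i+1} = (x_i − d_i)/17. The first 5 digits are (1, 11, 4, 5, 16).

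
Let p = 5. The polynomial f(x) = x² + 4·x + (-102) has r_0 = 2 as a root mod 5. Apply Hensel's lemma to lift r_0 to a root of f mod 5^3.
r_2 = 57 (mod 125)

Hensel: r_{i+1} = r_i − f(r_i)·(f′(r_i))^{-1} mod 5^{i+2}, f′(x) = 2x + 4. Iterate:
  r_0 = 2 (mod 5)
  r_1 = 7 (mod 25)
  r_2 = 57 (mod 125)
Final: r = 57 satisfies f(r) ≡ 0 mod 5^3.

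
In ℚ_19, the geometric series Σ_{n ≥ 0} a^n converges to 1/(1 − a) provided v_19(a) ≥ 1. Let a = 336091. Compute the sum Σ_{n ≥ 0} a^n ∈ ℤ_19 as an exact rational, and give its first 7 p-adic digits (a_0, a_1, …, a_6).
Σ a^n = 1/(1 − a) = -1/336090;  first 7 digits = (1, 0, 0, 11, 2, 0, 7)

v_19(a) = 3 ≥ 1, so the series converges in ℤ_19 to 1/(1 − a) = 1/(1 − 336091) = -1/336090. Expand this rational in ℤ_19: compute digits iteratively via d_i = x_i mod 19, x_{i+1} = (x_i − d_i)/19. The first 7 digits are (1, 0, 0, 11, 2, 0, 7).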